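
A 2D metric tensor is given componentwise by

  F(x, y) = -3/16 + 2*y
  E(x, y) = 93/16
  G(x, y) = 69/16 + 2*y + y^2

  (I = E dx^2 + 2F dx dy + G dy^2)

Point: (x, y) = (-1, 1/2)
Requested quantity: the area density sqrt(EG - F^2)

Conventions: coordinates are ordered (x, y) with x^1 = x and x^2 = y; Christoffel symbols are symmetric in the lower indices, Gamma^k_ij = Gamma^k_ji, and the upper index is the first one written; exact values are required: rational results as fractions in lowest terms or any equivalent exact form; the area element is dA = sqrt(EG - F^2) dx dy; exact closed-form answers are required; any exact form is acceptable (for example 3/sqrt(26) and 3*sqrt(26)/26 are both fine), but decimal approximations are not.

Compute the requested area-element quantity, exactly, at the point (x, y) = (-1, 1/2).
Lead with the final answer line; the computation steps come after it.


Answer: sqrt(EG - F^2) = sqrt(2027)/8

E = 93/16, F = 13/16, G = 89/16; EG - F^2 = 2027/64


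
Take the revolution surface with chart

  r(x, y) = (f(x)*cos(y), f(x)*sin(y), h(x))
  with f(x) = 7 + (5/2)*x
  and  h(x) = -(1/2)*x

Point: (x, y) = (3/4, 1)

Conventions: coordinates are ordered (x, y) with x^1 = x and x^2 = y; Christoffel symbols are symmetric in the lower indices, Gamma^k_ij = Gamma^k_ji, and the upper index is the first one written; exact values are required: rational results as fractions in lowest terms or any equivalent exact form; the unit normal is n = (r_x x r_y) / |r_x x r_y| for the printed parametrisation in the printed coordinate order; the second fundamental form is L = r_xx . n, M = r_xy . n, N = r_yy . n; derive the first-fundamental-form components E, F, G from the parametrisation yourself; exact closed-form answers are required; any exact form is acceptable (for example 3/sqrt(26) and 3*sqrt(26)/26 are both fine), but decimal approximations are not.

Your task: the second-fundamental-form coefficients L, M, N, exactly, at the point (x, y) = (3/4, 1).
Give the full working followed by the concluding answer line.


f = 71/8, f' = 5/2, f'' = 0, h' = -1/2, h'' = 0
E = 13/2, F = 0, G = 5041/64; answer radicand W^2 = 13/2
unnormalised second-form numerators: l = 0, m = 0, n = -71/16; L = l/sqrt(13/2), and similarly M = m/sqrt(W^2), N = n/sqrt(W^2)

Answer: L = 0, M = 0, N = -71*sqrt(26)/208


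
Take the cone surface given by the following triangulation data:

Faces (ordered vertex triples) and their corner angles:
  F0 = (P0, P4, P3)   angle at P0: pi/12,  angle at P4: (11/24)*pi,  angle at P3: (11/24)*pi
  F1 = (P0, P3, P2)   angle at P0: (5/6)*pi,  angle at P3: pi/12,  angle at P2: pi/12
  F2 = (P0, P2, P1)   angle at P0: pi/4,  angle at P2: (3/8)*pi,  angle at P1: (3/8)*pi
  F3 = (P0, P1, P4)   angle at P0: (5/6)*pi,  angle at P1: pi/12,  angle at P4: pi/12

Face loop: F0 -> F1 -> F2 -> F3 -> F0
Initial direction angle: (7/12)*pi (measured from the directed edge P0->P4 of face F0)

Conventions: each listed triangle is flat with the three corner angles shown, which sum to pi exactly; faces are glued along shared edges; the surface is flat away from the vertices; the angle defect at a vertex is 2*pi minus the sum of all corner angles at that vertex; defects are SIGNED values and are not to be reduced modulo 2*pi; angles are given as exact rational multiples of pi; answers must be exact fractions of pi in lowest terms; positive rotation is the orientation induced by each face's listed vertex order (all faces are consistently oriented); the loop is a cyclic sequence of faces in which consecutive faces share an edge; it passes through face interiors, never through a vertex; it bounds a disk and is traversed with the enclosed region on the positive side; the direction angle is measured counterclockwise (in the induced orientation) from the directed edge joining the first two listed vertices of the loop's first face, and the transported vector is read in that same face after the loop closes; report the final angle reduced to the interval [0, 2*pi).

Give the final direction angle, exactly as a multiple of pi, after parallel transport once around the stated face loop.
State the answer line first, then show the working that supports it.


Answer: final direction angle = (7/12)*pi

enclosed vertex P0: corner angles sum to 2*pi, defect = 2*pi - 2*pi = 0
the rotation equals the total enclosed defect, so the final angle is initial + defects (mod 2*pi)
final angle = (7/12)*pi + 0 = (7/12)*pi (mod 2*pi)


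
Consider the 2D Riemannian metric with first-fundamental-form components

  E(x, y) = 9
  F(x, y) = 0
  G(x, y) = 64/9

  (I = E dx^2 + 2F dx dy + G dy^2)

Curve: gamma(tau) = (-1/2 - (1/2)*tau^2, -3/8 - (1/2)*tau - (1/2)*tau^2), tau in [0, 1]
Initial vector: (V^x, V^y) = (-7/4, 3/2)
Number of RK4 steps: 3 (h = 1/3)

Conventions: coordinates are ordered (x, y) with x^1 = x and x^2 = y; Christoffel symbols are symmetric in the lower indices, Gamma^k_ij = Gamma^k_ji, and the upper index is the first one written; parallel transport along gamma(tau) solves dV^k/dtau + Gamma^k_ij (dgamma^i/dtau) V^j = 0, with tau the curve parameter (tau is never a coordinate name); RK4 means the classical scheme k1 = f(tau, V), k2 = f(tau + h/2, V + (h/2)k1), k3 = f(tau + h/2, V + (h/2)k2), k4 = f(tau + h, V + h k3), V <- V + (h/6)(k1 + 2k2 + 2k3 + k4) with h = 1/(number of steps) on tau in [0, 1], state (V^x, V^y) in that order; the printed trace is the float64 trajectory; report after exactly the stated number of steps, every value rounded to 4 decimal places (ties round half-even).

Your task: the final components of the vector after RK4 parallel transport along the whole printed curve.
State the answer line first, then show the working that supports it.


Answer: V^x = -1.7500, V^y = 1.5000

gamma'(tau) = (-tau, -1/2 - tau); f(tau, V)^k = -Gamma^k_ij(gamma(tau)) gamma'^i(tau) V^j; h = 1/3; intermediate values shown to 6 dp
curve data and Christoffel symbols at the stage parameters:
  tau = 0.000000: gamma = (-0.500000, -0.375000), gamma' = (0.000000, -0.500000); Gamma_xxx = 0.000000, Gamma_xxy = 0.000000, Gamma_xyy = 0.000000, Gamma_yxx = 0.000000, Gamma_yxy = 0.000000, Gamma_yyy = 0.000000
  tau = 0.166667: gamma = (-0.513889, -0.472222), gamma' = (-0.166667, -0.666667); Gamma_xxx = 0.000000, Gamma_xxy = 0.000000, Gamma_xyy = 0.000000, Gamma_yxx = 0.000000, Gamma_yxy = 0.000000, Gamma_yyy = 0.000000
  tau = 0.333333: gamma = (-0.555556, -0.597222), gamma' = (-0.333333, -0.833333); Gamma_xxx = 0.000000, Gamma_xxy = 0.000000, Gamma_xyy = 0.000000, Gamma_yxx = 0.000000, Gamma_yxy = 0.000000, Gamma_yyy = 0.000000
  tau = 0.500000: gamma = (-0.625000, -0.750000), gamma' = (-0.500000, -1.000000); Gamma_xxx = 0.000000, Gamma_xxy = 0.000000, Gamma_xyy = 0.000000, Gamma_yxx = 0.000000, Gamma_yxy = 0.000000, Gamma_yyy = 0.000000
  tau = 0.666667: gamma = (-0.722222, -0.930556), gamma' = (-0.666667, -1.166667); Gamma_xxx = 0.000000, Gamma_xxy = 0.000000, Gamma_xyy = 0.000000, Gamma_yxx = 0.000000, Gamma_yxy = 0.000000, Gamma_yyy = 0.000000
  tau = 0.833333: gamma = (-0.847222, -1.138889), gamma' = (-0.833333, -1.333333); Gamma_xxx = 0.000000, Gamma_xxy = 0.000000, Gamma_xyy = 0.000000, Gamma_yxx = 0.000000, Gamma_yxy = 0.000000, Gamma_yyy = 0.000000
  tau = 1.000000: gamma = (-1.000000, -1.375000), gamma' = (-1.000000, -1.500000); Gamma_xxx = 0.000000, Gamma_xxy = 0.000000, Gamma_xyy = 0.000000, Gamma_yxx = 0.000000, Gamma_yxy = 0.000000, Gamma_yyy = 0.000000
step 0: V^x = -1.7500, V^y = 1.5000
step 1: k1 = (0.000000, 0.000000), k2 = (0.000000, 0.000000), k3 = (0.000000, 0.000000), k4 = (0.000000, 0.000000); V <- V + (h/6)(k1 + 2k2 + 2k3 + k4): V^x = -1.7500, V^y = 1.5000
step 2: k1 = (0.000000, 0.000000), k2 = (0.000000, 0.000000), k3 = (0.000000, 0.000000), k4 = (0.000000, 0.000000); V <- V + (h/6)(k1 + 2k2 + 2k3 + k4): V^x = -1.7500, V^y = 1.5000
step 3: k1 = (0.000000, 0.000000), k2 = (0.000000, 0.000000), k3 = (0.000000, 0.000000), k4 = (0.000000, 0.000000); V <- V + (h/6)(k1 + 2k2 + 2k3 + k4): V^x = -1.7500, V^y = 1.5000


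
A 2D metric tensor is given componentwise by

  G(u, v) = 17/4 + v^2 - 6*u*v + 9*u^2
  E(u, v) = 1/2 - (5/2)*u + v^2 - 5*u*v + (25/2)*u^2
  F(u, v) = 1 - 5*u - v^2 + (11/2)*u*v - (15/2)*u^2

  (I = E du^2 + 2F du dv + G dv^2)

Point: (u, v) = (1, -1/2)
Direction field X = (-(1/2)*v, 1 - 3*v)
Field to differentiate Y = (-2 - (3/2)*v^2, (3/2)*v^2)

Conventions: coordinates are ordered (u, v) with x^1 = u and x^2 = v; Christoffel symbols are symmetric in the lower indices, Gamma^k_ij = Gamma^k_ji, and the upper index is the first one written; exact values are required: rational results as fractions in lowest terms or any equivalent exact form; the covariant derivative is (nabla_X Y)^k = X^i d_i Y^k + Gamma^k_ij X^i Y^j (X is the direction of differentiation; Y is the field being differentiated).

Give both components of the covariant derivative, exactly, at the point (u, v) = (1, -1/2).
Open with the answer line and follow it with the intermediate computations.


Answer: (nabla_X Y)^u = -161515/2144, (nabla_X Y)^v = -327837/4288

E = 53/4, F = -29/2, G = 33/2 at the point
E_u = 25, E_v = -6, F_u = -91/4, F_v = 13/2, G_u = 21, G_v = -7
EG - F^2 = 67/8;  g^inv = (8/67) * [[33/2, 29/2], [29/2, 53/4]]
first-kind symbols [ij,l] = (1/2)(d_i g_jl + d_j g_il - d_l g_ij): [uu,u] = E_u/2 = 25/2, [uu,v] = F_u - E_v/2 = -79/4, [uv,u] = E_v/2 = -3, [uv,v] = G_u/2 = 21/2, [vv,u] = F_v - G_u/2 = -4, [vv,v] = G_v/2 = -7/2
Gamma^u_ij = (G*[ij,u] - F*[ij,v])/(EG - F^2), Gamma^v_ij = (E*[ij,v] - F*[ij,u])/(EG - F^2)
Gamma_uuu = -641/67, Gamma_uuv = 822/67, Gamma_uvv = -934/67, Gamma_vuu = -1287/134, Gamma_vuv = 765/67, Gamma_vvv = -835/67
X = (1/4, 5/2), Y = (-19/8, 3/8) at the point


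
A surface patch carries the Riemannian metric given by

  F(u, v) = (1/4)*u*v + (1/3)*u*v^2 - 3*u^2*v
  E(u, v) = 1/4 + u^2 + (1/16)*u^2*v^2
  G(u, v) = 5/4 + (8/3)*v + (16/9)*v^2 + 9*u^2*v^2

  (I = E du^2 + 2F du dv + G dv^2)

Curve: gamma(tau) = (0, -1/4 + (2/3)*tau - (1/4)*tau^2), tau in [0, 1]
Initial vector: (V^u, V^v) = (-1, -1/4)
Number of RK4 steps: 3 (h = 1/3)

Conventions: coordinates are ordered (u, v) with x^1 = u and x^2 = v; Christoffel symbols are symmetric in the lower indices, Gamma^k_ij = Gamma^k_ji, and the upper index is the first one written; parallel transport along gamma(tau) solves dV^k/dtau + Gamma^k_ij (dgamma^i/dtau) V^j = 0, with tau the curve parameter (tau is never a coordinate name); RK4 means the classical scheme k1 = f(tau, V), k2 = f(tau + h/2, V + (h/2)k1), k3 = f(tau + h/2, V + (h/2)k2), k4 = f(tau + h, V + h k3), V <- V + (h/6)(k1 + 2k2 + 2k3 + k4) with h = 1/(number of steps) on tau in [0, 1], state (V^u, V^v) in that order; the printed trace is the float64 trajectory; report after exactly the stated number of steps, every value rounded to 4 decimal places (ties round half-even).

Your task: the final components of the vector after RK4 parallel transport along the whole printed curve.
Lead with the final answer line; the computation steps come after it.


Answer: V^u = -1.0000, V^v = -0.1578

gamma'(tau) = (0, 2/3 - (1/2)*tau); f(tau, V)^k = -Gamma^k_ij(gamma(tau)) gamma'^i(tau) V^j; h = 1/3; intermediate values shown to 6 dp
curve data and Christoffel symbols at the stage parameters:
  tau = 0.000000: gamma = (0.000000, -0.250000), gamma' = (0.000000, 0.666667); Gamma_uuu = 0.000000, Gamma_uuv = 0.000000, Gamma_uvv = 0.000000, Gamma_vuu = -0.060000, Gamma_vuv = 0.000000, Gamma_vvv = 1.280000
  tau = 0.166667: gamma = (0.000000, -0.145833), gamma' = (0.000000, 0.583333); Gamma_uuu = 0.000000, Gamma_uuv = 0.000000, Gamma_uvv = 0.000000, Gamma_vuu = -0.032672, Gamma_vuv = 0.000000, Gamma_vvv = 1.194850
  tau = 0.333333: gamma = (0.000000, -0.055556), gamma' = (0.000000, 0.500000); Gamma_uuu = 0.000000, Gamma_uuv = 0.000000, Gamma_uvv = 0.000000, Gamma_vuu = -0.011614, Gamma_vuv = 0.000000, Gamma_vvv = 1.114896
  tau = 0.500000: gamma = (0.000000, 0.020833), gamma' = (0.000000, 0.416667); Gamma_uuu = 0.000000, Gamma_uuv = 0.000000, Gamma_uvv = 0.000000, Gamma_vuu = 0.004098, Gamma_vuv = 0.000000, Gamma_vvv = 1.049025
  tau = 0.666667: gamma = (0.000000, 0.083333), gamma' = (0.000000, 0.333333); Gamma_uuu = 0.000000, Gamma_uuv = 0.000000, Gamma_uvv = 0.000000, Gamma_vuu = 0.015593, Gamma_vuv = 0.000000, Gamma_vvv = 0.997921
  tau = 0.833333: gamma = (0.000000, 0.131944), gamma' = (0.000000, 0.250000); Gamma_uuu = 0.000000, Gamma_uuv = 0.000000, Gamma_uvv = 0.000000, Gamma_vuu = 0.023756, Gamma_vuv = 0.000000, Gamma_vvv = 0.960252
  tau = 1.000000: gamma = (0.000000, 0.166667), gamma' = (0.000000, 0.166667); Gamma_uuu = 0.000000, Gamma_uuv = 0.000000, Gamma_uvv = 0.000000, Gamma_vuu = 0.029204, Gamma_vuv = 0.000000, Gamma_vvv = 0.934513
step 0: V^u = -1.0000, V^v = -0.2500
step 1: k1 = (0.000000, 0.213333), k2 = (0.000000, 0.149467), k3 = (0.000000, 0.156886), k4 = (0.000000, 0.110210); V <- V + (h/6)(k1 + 2k2 + 2k3 + k4): V^u = -1.0000, V^v = -0.1980
step 2: k1 = (0.000000, 0.110367), k2 = (0.000000, 0.078498), k3 = (0.000000, 0.080820), k4 = (0.000000, 0.056897); V <- V + (h/6)(k1 + 2k2 + 2k3 + k4): V^u = -1.0000, V^v = -0.1710
step 3: k1 = (0.000000, 0.056879), k2 = (0.000000, 0.038773), k3 = (0.000000, 0.039497), k4 = (0.000000, 0.024582); V <- V + (h/6)(k1 + 2k2 + 2k3 + k4): V^u = -1.0000, V^v = -0.1578


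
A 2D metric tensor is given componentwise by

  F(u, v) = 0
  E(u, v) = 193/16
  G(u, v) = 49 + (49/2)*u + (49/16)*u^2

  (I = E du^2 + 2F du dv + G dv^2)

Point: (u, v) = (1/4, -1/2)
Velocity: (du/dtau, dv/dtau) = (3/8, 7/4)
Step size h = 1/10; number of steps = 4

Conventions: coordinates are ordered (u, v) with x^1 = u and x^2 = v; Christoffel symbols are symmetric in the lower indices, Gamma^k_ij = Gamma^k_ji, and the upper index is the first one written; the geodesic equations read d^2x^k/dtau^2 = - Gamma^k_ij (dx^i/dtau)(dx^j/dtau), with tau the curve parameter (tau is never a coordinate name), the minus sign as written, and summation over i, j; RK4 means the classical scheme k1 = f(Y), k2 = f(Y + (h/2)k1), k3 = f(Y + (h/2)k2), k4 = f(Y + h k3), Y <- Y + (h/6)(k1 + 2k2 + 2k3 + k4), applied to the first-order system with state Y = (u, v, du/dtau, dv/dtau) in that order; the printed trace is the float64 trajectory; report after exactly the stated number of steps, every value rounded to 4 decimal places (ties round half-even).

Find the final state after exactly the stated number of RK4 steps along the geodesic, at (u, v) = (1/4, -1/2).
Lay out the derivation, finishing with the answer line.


f(Y) = (du/dtau, dv/dtau, -Gamma^u_ij Y'^i Y'^j, -Gamma^v_ij Y'^i Y'^j) with the Gammas evaluated at the stage position; h = 0.100000; intermediate values shown to 6 dp
step 0: u = 0.2500, v = -0.5000, du/dtau = 0.3750, dv/dtau = 1.7500
step 1:
  k1: at (u, v) = (0.250000, -0.500000), (du/dtau, dv/dtau) = (0.375000, 1.750000); Gamma_uuu = 0.000000, Gamma_uuv = 0.000000, Gamma_uvv = -1.079016, Gamma_vuu = 0.000000, Gamma_vuv = 0.235294, Gamma_vvv = 0.000000; k1 = (0.375000, 1.750000, 3.304485, -0.308824)
  k2: at (u, v) = (0.268750, -0.412500), (du/dtau, dv/dtau) = (0.540224, 1.734559); Gamma_uuu = 0.000000, Gamma_uuv = 0.000000, Gamma_uvv = -1.083776, Gamma_vuu = 0.000000, Gamma_vuv = 0.234261, Gamma_vvv = 0.000000; k2 = (0.540224, 1.734559, 3.260750, -0.439028)
  k3: at (u, v) = (0.277011, -0.413272), (du/dtau, dv/dtau) = (0.538038, 1.728049); Gamma_uuu = 0.000000, Gamma_uuv = 0.000000, Gamma_uvv = -1.085873, Gamma_vuu = 0.000000, Gamma_vuv = 0.233808, Gamma_vvv = 0.000000; k3 = (0.538038, 1.728049, 3.242583, -0.434769)
  k4: at (u, v) = (0.303804, -0.327195), (du/dtau, dv/dtau) = (0.699258, 1.706523); Gamma_uuu = 0.000000, Gamma_uuv = 0.000000, Gamma_uvv = -1.092676, Gamma_vuu = 0.000000, Gamma_vuv = 0.232353, Gamma_vvv = 0.000000; k4 = (0.699258, 1.706523, 3.182113, -0.554533)
  Y <- Y + (h/6)(k1 + 2k2 + 2k3 + k4): u = 0.3038, v = -0.3270, du/dtau = 0.6999, dv/dtau = 1.7065
step 2:
  k1: at (u, v) = (0.303846, -0.326971), (du/dtau, dv/dtau) = (0.699888, 1.706484); Gamma_uuu = 0.000000, Gamma_uuv = 0.000000, Gamma_uvv = -1.092686, Gamma_vuu = 0.000000, Gamma_vuv = 0.232350, Gamma_vvv = 0.000000; k1 = (0.699888, 1.706484, 3.181999, -0.555014)
  k2: at (u, v) = (0.338841, -0.241647), (du/dtau, dv/dtau) = (0.858988, 1.678733); Gamma_uuu = 0.000000, Gamma_uuv = 0.000000, Gamma_uvv = -1.101571, Gamma_vuu = 0.000000, Gamma_vuv = 0.230476, Gamma_vvv = 0.000000; k2 = (0.858988, 1.678733, 3.104388, -0.664699)
  k3: at (u, v) = (0.346796, -0.243034), (du/dtau, dv/dtau) = (0.855107, 1.673249); Gamma_uuu = 0.000000, Gamma_uuv = 0.000000, Gamma_uvv = -1.103591, Gamma_vuu = 0.000000, Gamma_vuv = 0.230055, Gamma_vvv = 0.000000; k3 = (0.855107, 1.673249, 3.089792, -0.658327)
  k4: at (u, v) = (0.389357, -0.159646), (du/dtau, dv/dtau) = (1.008867, 1.640651); Gamma_uuu = 0.000000, Gamma_uuv = 0.000000, Gamma_uvv = -1.114396, Gamma_vuu = 0.000000, Gamma_vuv = 0.227824, Gamma_vvv = 0.000000; k4 = (1.008867, 1.640651, 2.999662, -0.754187)
  Y <- Y + (h/6)(k1 + 2k2 + 2k3 + k4): u = 0.3895, v = -0.1595, du/dtau = 1.0094, dv/dtau = 1.6406
step 3:
  k1: at (u, v) = (0.389462, -0.159453), (du/dtau, dv/dtau) = (1.009388, 1.640563); Gamma_uuu = 0.000000, Gamma_uuv = 0.000000, Gamma_uvv = -1.114423, Gamma_vuu = 0.000000, Gamma_vuv = 0.227818, Gamma_vvv = 0.000000; k1 = (1.009388, 1.640563, 2.999411, -0.754518)
  k2: at (u, v) = (0.439932, -0.077425), (du/dtau, dv/dtau) = (1.159359, 1.602837); Gamma_uuu = 0.000000, Gamma_uuv = 0.000000, Gamma_uvv = -1.127236, Gamma_vuu = 0.000000, Gamma_vuv = 0.225229, Gamma_vvv = 0.000000; k2 = (1.159359, 1.602837, 2.895969, -0.837068)
  k3: at (u, v) = (0.447430, -0.079311), (du/dtau, dv/dtau) = (1.154187, 1.598710); Gamma_uuu = 0.000000, Gamma_uuv = 0.000000, Gamma_uvv = -1.129140, Gamma_vuu = 0.000000, Gamma_vuv = 0.224849, Gamma_vvv = 0.000000; k3 = (1.154187, 1.598710, 2.885939, -0.829787)
  k4: at (u, v) = (0.504881, 0.000418), (du/dtau, dv/dtau) = (1.297982, 1.557585); Gamma_uuu = 0.000000, Gamma_uuv = 0.000000, Gamma_uvv = -1.143726, Gamma_vuu = 0.000000, Gamma_vuv = 0.221981, Gamma_vvv = 0.000000; k4 = (1.297982, 1.557585, 2.774760, -0.897567)
  Y <- Y + (h/6)(k1 + 2k2 + 2k3 + k4): u = 0.5050, v = 0.0006, du/dtau = 1.2984, dv/dtau = 1.5575
step 4:
  k1: at (u, v) = (0.505036, 0.000568), (du/dtau, dv/dtau) = (1.298355, 1.557467); Gamma_uuu = 0.000000, Gamma_uuv = 0.000000, Gamma_uvv = -1.143766, Gamma_vuu = 0.000000, Gamma_vuv = 0.221974, Gamma_vvv = 0.000000; k1 = (1.298355, 1.557467, 2.774435, -0.897726)
  k2: at (u, v) = (0.569954, 0.078441), (du/dtau, dv/dtau) = (1.437076, 1.512580); Gamma_uuu = 0.000000, Gamma_uuv = 0.000000, Gamma_uvv = -1.160247, Gamma_vuu = 0.000000, Gamma_vuv = 0.218821, Gamma_vvv = 0.000000; k2 = (1.437076, 1.512580, 2.654529, -0.951298)
  k3: at (u, v) = (0.576890, 0.076197), (du/dtau, dv/dtau) = (1.431081, 1.509902); Gamma_uuu = 0.000000, Gamma_uuv = 0.000000, Gamma_uvv = -1.162008, Gamma_vuu = 0.000000, Gamma_vuv = 0.218489, Gamma_vvv = 0.000000; k3 = (1.431081, 1.509902, 2.649151, -0.944218)
  k4: at (u, v) = (0.648145, 0.151558), (du/dtau, dv/dtau) = (1.563270, 1.463045); Gamma_uuu = 0.000000, Gamma_uuv = 0.000000, Gamma_uvv = -1.180099, Gamma_vuu = 0.000000, Gamma_vuv = 0.215140, Gamma_vvv = 0.000000; k4 = (1.563270, 1.463045, 2.526002, -0.984106)
  Y <- Y + (h/6)(k1 + 2k2 + 2k3 + k4): u = 0.6483, v = 0.1517, du/dtau = 1.5635, dv/dtau = 1.4629

Answer: u = 0.6483, v = 0.1517, du/dtau = 1.5635, dv/dtau = 1.4629


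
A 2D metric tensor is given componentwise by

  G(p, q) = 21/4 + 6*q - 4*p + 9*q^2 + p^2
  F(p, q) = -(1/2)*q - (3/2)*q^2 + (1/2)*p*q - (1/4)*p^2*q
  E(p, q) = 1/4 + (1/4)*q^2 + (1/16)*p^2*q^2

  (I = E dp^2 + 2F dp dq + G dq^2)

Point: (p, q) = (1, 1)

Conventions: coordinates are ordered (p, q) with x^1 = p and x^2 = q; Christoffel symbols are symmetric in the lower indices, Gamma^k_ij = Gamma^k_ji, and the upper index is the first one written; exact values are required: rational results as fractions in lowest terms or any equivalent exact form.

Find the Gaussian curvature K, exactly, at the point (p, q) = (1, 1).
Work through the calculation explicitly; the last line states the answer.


E = 9/16, F = -7/4, G = 69/4, EG - F^2 = 425/64 at the point
E_p = 1/8, E_q = 5/8, F_p = 0, F_q = -13/4, G_p = -2, G_q = 24
E_qq = 5/8, F_pq = 0, G_pp = 2
Compute both Brioschi determinants and normalise by (EG - F^2)^2.
M1 = [[-E_qq/2 + F_pq - G_pp/2, E_p/2, F_p - E_q/2], [F_q - G_p/2, E, F], [G_q/2, F, G]] = [[-21/16, 1/16, -5/16], [-9/4, 9/16, -7/4], [12, -7/4, 69/4]]; det M1 = -6885/1024
M2 = [[0, E_q/2, G_p/2], [E_q/2, E, F], [G_p/2, F, G]] = [[0, 5/16, -1], [5/16, 9/16, -7/4], [-1, -7/4, 69/4]]; det M2 = -1181/1024
det M1 - det M2 = -713/128; K = -713/128 / (425/64)^2 = -22816/180625

Answer: K = -22816/180625


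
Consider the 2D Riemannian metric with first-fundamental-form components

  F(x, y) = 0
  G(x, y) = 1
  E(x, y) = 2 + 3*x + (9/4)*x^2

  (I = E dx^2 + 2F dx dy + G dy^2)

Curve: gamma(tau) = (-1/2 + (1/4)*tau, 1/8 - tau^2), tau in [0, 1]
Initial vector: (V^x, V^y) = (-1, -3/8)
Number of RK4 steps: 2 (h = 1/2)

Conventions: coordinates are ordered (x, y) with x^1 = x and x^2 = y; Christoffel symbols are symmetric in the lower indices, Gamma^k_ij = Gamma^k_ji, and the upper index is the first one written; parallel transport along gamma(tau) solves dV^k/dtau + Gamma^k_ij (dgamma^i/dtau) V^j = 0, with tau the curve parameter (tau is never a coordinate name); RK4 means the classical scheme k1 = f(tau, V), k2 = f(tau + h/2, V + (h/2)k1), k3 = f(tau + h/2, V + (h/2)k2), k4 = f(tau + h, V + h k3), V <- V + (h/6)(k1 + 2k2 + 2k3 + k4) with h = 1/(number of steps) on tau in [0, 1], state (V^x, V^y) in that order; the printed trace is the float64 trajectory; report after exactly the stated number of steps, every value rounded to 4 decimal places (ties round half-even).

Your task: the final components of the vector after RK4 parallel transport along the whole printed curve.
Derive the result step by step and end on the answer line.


gamma'(tau) = (1/4, -2*tau); f(tau, V)^k = -Gamma^k_ij(gamma(tau)) gamma'^i(tau) V^j; h = 1/2; intermediate values shown to 6 dp
curve data and Christoffel symbols at the stage parameters:
  tau = 0.000000: gamma = (-0.500000, 0.125000), gamma' = (0.250000, 0.000000); Gamma_xxx = 0.352941, Gamma_xxy = 0.000000, Gamma_xyy = 0.000000, Gamma_yxx = 0.000000, Gamma_yxy = 0.000000, Gamma_yyy = 0.000000
  tau = 0.250000: gamma = (-0.437500, 0.062500), gamma' = (0.250000, -0.500000); Gamma_xxx = 0.461135, Gamma_xxy = 0.000000, Gamma_xyy = 0.000000, Gamma_yxx = 0.000000, Gamma_yxy = 0.000000, Gamma_yyy = 0.000000
  tau = 0.500000: gamma = (-0.375000, -0.125000), gamma' = (0.250000, -1.000000); Gamma_xxx = 0.550820, Gamma_xxy = 0.000000, Gamma_xyy = 0.000000, Gamma_yxx = 0.000000, Gamma_yxy = 0.000000, Gamma_yyy = 0.000000
  tau = 0.750000: gamma = (-0.312500, -0.437500), gamma' = (0.250000, -1.500000); Gamma_xxx = 0.621478, Gamma_xxy = 0.000000, Gamma_xyy = 0.000000, Gamma_yxx = 0.000000, Gamma_yxy = 0.000000, Gamma_yyy = 0.000000
  tau = 1.000000: gamma = (-0.250000, -0.875000), gamma' = (0.250000, -2.000000); Gamma_xxx = 0.674157, Gamma_xxy = 0.000000, Gamma_xyy = 0.000000, Gamma_yxx = 0.000000, Gamma_yxy = 0.000000, Gamma_yyy = 0.000000
step 0: V^x = -1.0000, V^y = -0.3750
step 1: k1 = (0.088235, 0.000000), k2 = (0.112741, 0.000000), k3 = (0.112035, 0.000000), k4 = (0.129991, 0.000000); V <- V + (h/6)(k1 + 2k2 + 2k3 + k4): V^x = -0.9444, V^y = -0.3750
step 2: k1 = (0.130042, 0.000000), k2 = (0.141672, 0.000000), k3 = (0.141220, 0.000000), k4 = (0.147260, 0.000000); V <- V + (h/6)(k1 + 2k2 + 2k3 + k4): V^x = -0.8741, V^y = -0.3750

Answer: V^x = -0.8741, V^y = -0.3750


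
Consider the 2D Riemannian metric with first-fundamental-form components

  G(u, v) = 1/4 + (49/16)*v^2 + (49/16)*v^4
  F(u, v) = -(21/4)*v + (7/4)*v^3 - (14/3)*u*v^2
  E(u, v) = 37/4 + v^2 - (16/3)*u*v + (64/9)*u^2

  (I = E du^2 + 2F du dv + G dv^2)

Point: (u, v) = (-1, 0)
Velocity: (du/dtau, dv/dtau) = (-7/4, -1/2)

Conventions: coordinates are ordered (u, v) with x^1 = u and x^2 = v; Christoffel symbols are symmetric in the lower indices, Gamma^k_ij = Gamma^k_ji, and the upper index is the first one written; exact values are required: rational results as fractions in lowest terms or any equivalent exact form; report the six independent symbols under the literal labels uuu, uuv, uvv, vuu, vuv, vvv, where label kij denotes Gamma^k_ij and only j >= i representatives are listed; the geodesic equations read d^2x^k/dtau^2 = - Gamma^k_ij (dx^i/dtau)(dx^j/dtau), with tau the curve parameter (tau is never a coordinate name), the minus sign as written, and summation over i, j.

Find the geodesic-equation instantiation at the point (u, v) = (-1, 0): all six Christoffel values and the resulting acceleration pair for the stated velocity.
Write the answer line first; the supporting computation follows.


Answer: Gamma_uuu = -256/589, Gamma_uuv = 96/589, Gamma_uvv = -189/589, Gamma_vuu = -32/3, Gamma_vuv = 0, Gamma_vvv = 0; accelerations (d^2u/dtau^2, d^2v/dtau^2) = (2653/2356, 98/3)

E = 589/36, F = 0, G = 1/4 at the point
E_u = -128/9, E_v = 16/3, F_u = 0, F_v = -21/4, G_u = 0, G_v = 0
EG - F^2 = 589/144;  g^inv = (144/589) * [[1/4, 0], [0, 589/36]]
first-kind symbols [ij,l] = (1/2)(d_i g_jl + d_j g_il - d_l g_ij): [uu,u] = E_u/2 = -64/9, [uu,v] = F_u - E_v/2 = -8/3, [uv,u] = E_v/2 = 8/3, [uv,v] = G_u/2 = 0, [vv,u] = F_v - G_u/2 = -21/4, [vv,v] = G_v/2 = 0
Gamma^u_ij = (G*[ij,u] - F*[ij,v])/(EG - F^2), Gamma^v_ij = (E*[ij,v] - F*[ij,u])/(EG - F^2)
Gamma_uuu = -256/589, Gamma_uuv = 96/589, Gamma_uvv = -189/589, Gamma_vuu = -32/3, Gamma_vuv = 0, Gamma_vvv = 0
d^2u/dtau^2 = -(Gamma_uuu*(-7/4)^2 + 2*Gamma_uuv*(-7/4)*(-1/2) + Gamma_uvv*(-1/2)^2) = 2653/2356
d^2v/dtau^2 = -(Gamma_vuu*(-7/4)^2 + 2*Gamma_vuv*(-7/4)*(-1/2) + Gamma_vvv*(-1/2)^2) = 98/3


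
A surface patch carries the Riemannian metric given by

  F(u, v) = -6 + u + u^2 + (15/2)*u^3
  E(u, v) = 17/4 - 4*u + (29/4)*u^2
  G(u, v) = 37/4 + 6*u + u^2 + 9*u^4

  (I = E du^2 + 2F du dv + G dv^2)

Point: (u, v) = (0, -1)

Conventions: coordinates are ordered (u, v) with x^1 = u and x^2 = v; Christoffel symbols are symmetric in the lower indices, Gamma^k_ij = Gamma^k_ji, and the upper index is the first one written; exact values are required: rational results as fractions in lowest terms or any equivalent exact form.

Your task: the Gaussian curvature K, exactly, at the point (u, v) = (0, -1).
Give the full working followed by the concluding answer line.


E = 17/4, F = -6, G = 37/4, EG - F^2 = 53/16 at the point
E_u = -4, E_v = 0, F_u = 1, F_v = 0, G_u = 6, G_v = 0
E_vv = 0, F_uv = 0, G_uu = 2
Using the Brioschi determinant formula for K from the metric derivatives:
M1 = [[-E_vv/2 + F_uv - G_uu/2, E_u/2, F_u - E_v/2], [F_v - G_u/2, E, F], [G_v/2, F, G]] = [[-1, -2, 1], [-3, 17/4, -6], [0, -6, 37/4]]; det M1 = -653/16
M2 = [[0, E_v/2, G_u/2], [E_v/2, E, F], [G_u/2, F, G]] = [[0, 0, 3], [0, 17/4, -6], [3, -6, 37/4]]; det M2 = -153/4
det M1 - det M2 = -41/16; K = -41/16 / (53/16)^2 = -656/2809

Answer: K = -656/2809


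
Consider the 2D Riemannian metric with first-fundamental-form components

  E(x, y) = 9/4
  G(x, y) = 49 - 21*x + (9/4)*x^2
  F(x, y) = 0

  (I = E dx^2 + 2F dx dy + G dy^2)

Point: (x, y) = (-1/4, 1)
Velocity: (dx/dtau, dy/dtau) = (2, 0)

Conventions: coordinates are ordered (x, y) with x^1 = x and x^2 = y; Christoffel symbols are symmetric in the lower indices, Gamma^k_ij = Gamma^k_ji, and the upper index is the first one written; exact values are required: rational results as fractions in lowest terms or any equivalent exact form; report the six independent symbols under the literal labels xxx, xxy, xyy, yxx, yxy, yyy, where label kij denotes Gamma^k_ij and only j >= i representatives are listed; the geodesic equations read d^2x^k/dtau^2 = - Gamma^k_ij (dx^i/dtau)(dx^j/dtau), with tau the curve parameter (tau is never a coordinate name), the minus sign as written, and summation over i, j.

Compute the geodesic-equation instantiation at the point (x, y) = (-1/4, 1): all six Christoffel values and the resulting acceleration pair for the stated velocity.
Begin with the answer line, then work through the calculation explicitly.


Answer: Gamma_xxx = 0, Gamma_xxy = 0, Gamma_xyy = 59/12, Gamma_yxx = 0, Gamma_yxy = -12/59, Gamma_yyy = 0; accelerations (d^2x/dtau^2, d^2y/dtau^2) = (0, 0)

E = 9/4, F = 0, G = 3481/64 at the point
E_x = 0, E_y = 0, F_x = 0, F_y = 0, G_x = -177/8, G_y = 0
EG - F^2 = 31329/256;  g^inv = (256/31329) * [[3481/64, 0], [0, 9/4]]
first-kind symbols [ij,l] = (1/2)(d_i g_jl + d_j g_il - d_l g_ij): [xx,x] = E_x/2 = 0, [xx,y] = F_x - E_y/2 = 0, [xy,x] = E_y/2 = 0, [xy,y] = G_x/2 = -177/16, [yy,x] = F_y - G_x/2 = 177/16, [yy,y] = G_y/2 = 0
Gamma^x_ij = (G*[ij,x] - F*[ij,y])/(EG - F^2), Gamma^y_ij = (E*[ij,y] - F*[ij,x])/(EG - F^2)
Gamma_xxx = 0, Gamma_xxy = 0, Gamma_xyy = 59/12, Gamma_yxx = 0, Gamma_yxy = -12/59, Gamma_yyy = 0
d^2x/dtau^2 = -(Gamma_xxx*(2)^2 + 2*Gamma_xxy*(2)*(0) + Gamma_xyy*(0)^2) = 0
d^2y/dtau^2 = -(Gamma_yxx*(2)^2 + 2*Gamma_yxy*(2)*(0) + Gamma_yyy*(0)^2) = 0


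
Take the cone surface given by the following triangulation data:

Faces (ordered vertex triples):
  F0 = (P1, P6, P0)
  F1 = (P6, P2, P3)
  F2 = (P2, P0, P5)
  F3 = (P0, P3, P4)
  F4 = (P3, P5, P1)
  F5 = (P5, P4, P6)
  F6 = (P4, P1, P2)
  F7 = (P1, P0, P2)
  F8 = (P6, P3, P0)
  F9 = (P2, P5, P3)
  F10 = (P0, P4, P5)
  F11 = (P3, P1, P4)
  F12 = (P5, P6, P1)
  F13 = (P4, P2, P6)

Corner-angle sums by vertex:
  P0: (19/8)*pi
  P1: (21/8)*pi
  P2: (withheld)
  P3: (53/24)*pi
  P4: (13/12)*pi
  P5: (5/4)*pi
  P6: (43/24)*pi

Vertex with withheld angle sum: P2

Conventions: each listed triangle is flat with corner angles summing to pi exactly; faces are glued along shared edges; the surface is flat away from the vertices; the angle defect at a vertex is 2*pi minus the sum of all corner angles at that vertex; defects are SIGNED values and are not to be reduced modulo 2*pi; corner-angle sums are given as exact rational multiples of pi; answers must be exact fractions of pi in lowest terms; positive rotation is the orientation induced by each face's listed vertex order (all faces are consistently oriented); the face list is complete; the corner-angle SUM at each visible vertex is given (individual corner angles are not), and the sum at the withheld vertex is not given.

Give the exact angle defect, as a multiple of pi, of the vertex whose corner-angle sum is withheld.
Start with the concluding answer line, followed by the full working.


Answer: defect(P2) = (-2/3)*pi

V = 7, E = 21, F = 14; chi = V - E + F = 0
Gauss-Bonnet: total defect = 2*pi*chi = 0; visible defects sum to (2/3)*pi


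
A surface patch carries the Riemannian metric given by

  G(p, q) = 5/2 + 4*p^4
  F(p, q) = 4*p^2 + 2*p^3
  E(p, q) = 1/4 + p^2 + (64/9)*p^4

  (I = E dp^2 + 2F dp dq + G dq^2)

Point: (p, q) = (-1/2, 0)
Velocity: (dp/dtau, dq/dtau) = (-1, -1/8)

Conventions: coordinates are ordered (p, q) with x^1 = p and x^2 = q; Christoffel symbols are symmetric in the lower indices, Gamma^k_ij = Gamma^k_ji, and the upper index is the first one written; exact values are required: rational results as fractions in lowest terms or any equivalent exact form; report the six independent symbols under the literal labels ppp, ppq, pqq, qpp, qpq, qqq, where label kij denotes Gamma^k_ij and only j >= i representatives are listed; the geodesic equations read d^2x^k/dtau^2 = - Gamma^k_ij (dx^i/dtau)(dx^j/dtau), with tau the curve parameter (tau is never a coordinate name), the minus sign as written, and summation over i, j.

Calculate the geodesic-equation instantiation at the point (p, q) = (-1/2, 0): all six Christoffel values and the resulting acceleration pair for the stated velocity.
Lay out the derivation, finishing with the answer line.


E = 17/18, F = 3/4, G = 11/4 at the point
E_p = -41/9, E_q = 0, F_p = -5/2, F_q = 0, G_p = -2, G_q = 0
EG - F^2 = 293/144;  g^inv = (144/293) * [[11/4, -3/4], [-3/4, 17/18]]
first-kind symbols [ij,l] = (1/2)(d_i g_jl + d_j g_il - d_l g_ij): [pp,p] = E_p/2 = -41/18, [pp,q] = F_p - E_q/2 = -5/2, [pq,p] = E_q/2 = 0, [pq,q] = G_p/2 = -1, [qq,p] = F_q - G_p/2 = 1, [qq,q] = G_q/2 = 0
Gamma^p_ij = (G*[ij,p] - F*[ij,q])/(EG - F^2), Gamma^q_ij = (E*[ij,q] - F*[ij,p])/(EG - F^2)
Gamma_ppp = -632/293, Gamma_ppq = 108/293, Gamma_pqq = 396/293, Gamma_qpp = -94/293, Gamma_qpq = -136/293, Gamma_qqq = -108/293
d^2p/dtau^2 = -(Gamma_ppp*(-1)^2 + 2*Gamma_ppq*(-1)*(-1/8) + Gamma_pqq*(-1/8)^2) = 9581/4688
d^2q/dtau^2 = -(Gamma_qpp*(-1)^2 + 2*Gamma_qpq*(-1)*(-1/8) + Gamma_qqq*(-1/8)^2) = 2075/4688

Answer: Gamma_ppp = -632/293, Gamma_ppq = 108/293, Gamma_pqq = 396/293, Gamma_qpp = -94/293, Gamma_qpq = -136/293, Gamma_qqq = -108/293; accelerations (d^2p/dtau^2, d^2q/dtau^2) = (9581/4688, 2075/4688)


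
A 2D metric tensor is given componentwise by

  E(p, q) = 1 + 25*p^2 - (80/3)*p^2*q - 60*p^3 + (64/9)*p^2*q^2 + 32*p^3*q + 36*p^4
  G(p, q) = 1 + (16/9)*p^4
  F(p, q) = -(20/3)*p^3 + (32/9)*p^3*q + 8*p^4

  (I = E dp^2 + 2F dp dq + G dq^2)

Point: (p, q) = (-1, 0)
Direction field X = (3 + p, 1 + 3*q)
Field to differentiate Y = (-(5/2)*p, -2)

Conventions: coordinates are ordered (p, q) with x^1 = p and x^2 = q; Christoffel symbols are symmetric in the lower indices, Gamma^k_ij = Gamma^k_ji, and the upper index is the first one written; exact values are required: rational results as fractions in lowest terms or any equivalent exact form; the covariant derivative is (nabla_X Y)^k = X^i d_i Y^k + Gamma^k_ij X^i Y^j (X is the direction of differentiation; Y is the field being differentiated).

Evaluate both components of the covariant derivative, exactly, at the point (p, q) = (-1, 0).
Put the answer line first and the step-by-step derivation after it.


Answer: (nabla_X Y)^p = -13589/1114, (nabla_X Y)^q = -486/557

E = 122, F = 44/3, G = 25/9 at the point
E_p = -374, E_q = -176/3, F_p = -52, F_q = -32/9, G_p = -64/9, G_q = 0
EG - F^2 = 1114/9;  g^inv = (9/1114) * [[25/9, -44/3], [-44/3, 122]]
first-kind symbols [ij,l] = (1/2)(d_i g_jl + d_j g_il - d_l g_ij): [pp,p] = E_p/2 = -187, [pp,q] = F_p - E_q/2 = -68/3, [pq,p] = E_q/2 = -88/3, [pq,q] = G_p/2 = -32/9, [qq,p] = F_q - G_p/2 = 0, [qq,q] = G_q/2 = 0
Gamma^p_ij = (G*[ij,p] - F*[ij,q])/(EG - F^2), Gamma^q_ij = (E*[ij,q] - F*[ij,p])/(EG - F^2)
Gamma_ppp = -1683/1114, Gamma_ppq = -132/557, Gamma_pqq = 0, Gamma_qpp = -102/557, Gamma_qpq = -16/557, Gamma_qqq = 0
X = (2, 1), Y = (5/2, -2) at the point


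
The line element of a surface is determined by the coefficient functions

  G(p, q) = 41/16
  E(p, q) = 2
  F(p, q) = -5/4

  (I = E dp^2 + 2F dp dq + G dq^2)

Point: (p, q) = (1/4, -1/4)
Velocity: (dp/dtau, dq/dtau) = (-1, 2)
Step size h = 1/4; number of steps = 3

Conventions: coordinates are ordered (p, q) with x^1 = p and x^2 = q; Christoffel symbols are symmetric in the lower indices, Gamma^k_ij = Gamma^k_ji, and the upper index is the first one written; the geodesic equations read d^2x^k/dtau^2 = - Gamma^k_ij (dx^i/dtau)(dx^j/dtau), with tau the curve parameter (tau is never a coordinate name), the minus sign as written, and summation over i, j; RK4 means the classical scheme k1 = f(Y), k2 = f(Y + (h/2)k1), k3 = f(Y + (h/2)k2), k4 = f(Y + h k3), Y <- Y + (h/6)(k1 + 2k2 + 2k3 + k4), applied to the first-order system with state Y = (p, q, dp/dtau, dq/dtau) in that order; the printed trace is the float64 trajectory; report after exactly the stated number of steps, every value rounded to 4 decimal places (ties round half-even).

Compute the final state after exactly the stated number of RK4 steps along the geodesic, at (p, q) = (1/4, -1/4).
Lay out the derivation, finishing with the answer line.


f(Y) = (dp/dtau, dq/dtau, -Gamma^p_ij Y'^i Y'^j, -Gamma^q_ij Y'^i Y'^j) with the Gammas evaluated at the stage position; h = 0.250000; intermediate values shown to 6 dp
step 0: p = 0.2500, q = -0.2500, dp/dtau = -1.0000, dq/dtau = 2.0000
step 1:
  k1: at (p, q) = (0.250000, -0.250000), (dp/dtau, dq/dtau) = (-1.000000, 2.000000); Gamma_ppp = 0.000000, Gamma_ppq = 0.000000, Gamma_pqq = 0.000000, Gamma_qpp = 0.000000, Gamma_qpq = 0.000000, Gamma_qqq = 0.000000; k1 = (-1.000000, 2.000000, 0.000000, 0.000000)
  k2: at (p, q) = (0.125000, 0.000000), (dp/dtau, dq/dtau) = (-1.000000, 2.000000); Gamma_ppp = 0.000000, Gamma_ppq = 0.000000, Gamma_pqq = 0.000000, Gamma_qpp = 0.000000, Gamma_qpq = 0.000000, Gamma_qqq = 0.000000; k2 = (-1.000000, 2.000000, 0.000000, 0.000000)
  k3: at (p, q) = (0.125000, 0.000000), (dp/dtau, dq/dtau) = (-1.000000, 2.000000); Gamma_ppp = 0.000000, Gamma_ppq = 0.000000, Gamma_pqq = 0.000000, Gamma_qpp = 0.000000, Gamma_qpq = 0.000000, Gamma_qqq = 0.000000; k3 = (-1.000000, 2.000000, 0.000000, 0.000000)
  k4: at (p, q) = (0.000000, 0.250000), (dp/dtau, dq/dtau) = (-1.000000, 2.000000); Gamma_ppp = 0.000000, Gamma_ppq = 0.000000, Gamma_pqq = 0.000000, Gamma_qpp = 0.000000, Gamma_qpq = 0.000000, Gamma_qqq = 0.000000; k4 = (-1.000000, 2.000000, 0.000000, 0.000000)
  Y <- Y + (h/6)(k1 + 2k2 + 2k3 + k4): p = 0.0000, q = 0.2500, dp/dtau = -1.0000, dq/dtau = 2.0000
step 2:
  k1: at (p, q) = (0.000000, 0.250000), (dp/dtau, dq/dtau) = (-1.000000, 2.000000); Gamma_ppp = 0.000000, Gamma_ppq = 0.000000, Gamma_pqq = 0.000000, Gamma_qpp = 0.000000, Gamma_qpq = 0.000000, Gamma_qqq = 0.000000; k1 = (-1.000000, 2.000000, 0.000000, 0.000000)
  k2: at (p, q) = (-0.125000, 0.500000), (dp/dtau, dq/dtau) = (-1.000000, 2.000000); Gamma_ppp = 0.000000, Gamma_ppq = 0.000000, Gamma_pqq = 0.000000, Gamma_qpp = 0.000000, Gamma_qpq = 0.000000, Gamma_qqq = 0.000000; k2 = (-1.000000, 2.000000, 0.000000, 0.000000)
  k3: at (p, q) = (-0.125000, 0.500000), (dp/dtau, dq/dtau) = (-1.000000, 2.000000); Gamma_ppp = 0.000000, Gamma_ppq = 0.000000, Gamma_pqq = 0.000000, Gamma_qpp = 0.000000, Gamma_qpq = 0.000000, Gamma_qqq = 0.000000; k3 = (-1.000000, 2.000000, 0.000000, 0.000000)
  k4: at (p, q) = (-0.250000, 0.750000), (dp/dtau, dq/dtau) = (-1.000000, 2.000000); Gamma_ppp = 0.000000, Gamma_ppq = 0.000000, Gamma_pqq = 0.000000, Gamma_qpp = 0.000000, Gamma_qpq = 0.000000, Gamma_qqq = 0.000000; k4 = (-1.000000, 2.000000, 0.000000, 0.000000)
  Y <- Y + (h/6)(k1 + 2k2 + 2k3 + k4): p = -0.2500, q = 0.7500, dp/dtau = -1.0000, dq/dtau = 2.0000
step 3:
  k1: at (p, q) = (-0.250000, 0.750000), (dp/dtau, dq/dtau) = (-1.000000, 2.000000); Gamma_ppp = 0.000000, Gamma_ppq = 0.000000, Gamma_pqq = 0.000000, Gamma_qpp = 0.000000, Gamma_qpq = 0.000000, Gamma_qqq = 0.000000; k1 = (-1.000000, 2.000000, 0.000000, 0.000000)
  k2: at (p, q) = (-0.375000, 1.000000), (dp/dtau, dq/dtau) = (-1.000000, 2.000000); Gamma_ppp = 0.000000, Gamma_ppq = 0.000000, Gamma_pqq = 0.000000, Gamma_qpp = 0.000000, Gamma_qpq = 0.000000, Gamma_qqq = 0.000000; k2 = (-1.000000, 2.000000, 0.000000, 0.000000)
  k3: at (p, q) = (-0.375000, 1.000000), (dp/dtau, dq/dtau) = (-1.000000, 2.000000); Gamma_ppp = 0.000000, Gamma_ppq = 0.000000, Gamma_pqq = 0.000000, Gamma_qpp = 0.000000, Gamma_qpq = 0.000000, Gamma_qqq = 0.000000; k3 = (-1.000000, 2.000000, 0.000000, 0.000000)
  k4: at (p, q) = (-0.500000, 1.250000), (dp/dtau, dq/dtau) = (-1.000000, 2.000000); Gamma_ppp = 0.000000, Gamma_ppq = 0.000000, Gamma_pqq = 0.000000, Gamma_qpp = 0.000000, Gamma_qpq = 0.000000, Gamma_qqq = 0.000000; k4 = (-1.000000, 2.000000, 0.000000, 0.000000)
  Y <- Y + (h/6)(k1 + 2k2 + 2k3 + k4): p = -0.5000, q = 1.2500, dp/dtau = -1.0000, dq/dtau = 2.0000

Answer: p = -0.5000, q = 1.2500, dp/dtau = -1.0000, dq/dtau = 2.0000


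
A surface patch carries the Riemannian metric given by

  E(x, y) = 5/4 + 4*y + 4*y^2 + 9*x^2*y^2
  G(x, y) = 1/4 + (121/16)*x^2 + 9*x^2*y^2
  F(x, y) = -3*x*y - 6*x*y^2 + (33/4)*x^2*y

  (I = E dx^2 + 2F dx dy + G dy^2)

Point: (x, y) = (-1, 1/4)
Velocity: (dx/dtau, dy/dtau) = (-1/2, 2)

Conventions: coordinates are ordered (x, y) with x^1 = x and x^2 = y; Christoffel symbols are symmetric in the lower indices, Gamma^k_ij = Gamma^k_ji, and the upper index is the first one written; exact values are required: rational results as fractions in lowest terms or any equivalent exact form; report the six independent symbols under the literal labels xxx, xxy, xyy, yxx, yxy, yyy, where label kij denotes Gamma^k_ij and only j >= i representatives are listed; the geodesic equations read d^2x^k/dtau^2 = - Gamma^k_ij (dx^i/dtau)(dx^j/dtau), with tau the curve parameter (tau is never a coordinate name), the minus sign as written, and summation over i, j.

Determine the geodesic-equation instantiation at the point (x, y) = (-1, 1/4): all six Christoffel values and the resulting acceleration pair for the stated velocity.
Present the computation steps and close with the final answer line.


E = 49/16, F = 51/16, G = 67/8 at the point
E_x = -9/8, E_y = 21/2, F_x = -21/4, F_y = 57/4, G_x = -65/4, G_y = 9/2
EG - F^2 = 3965/256;  g^inv = (256/3965) * [[67/8, -51/16], [-51/16, 49/16]]
first-kind symbols [ij,l] = (1/2)(d_i g_jl + d_j g_il - d_l g_ij): [xx,x] = E_x/2 = -9/16, [xx,y] = F_x - E_y/2 = -21/2, [xy,x] = E_y/2 = 21/4, [xy,y] = G_x/2 = -65/8, [yy,x] = F_y - G_x/2 = 179/8, [yy,y] = G_y/2 = 9/4
Gamma^x_ij = (G*[ij,x] - F*[ij,y])/(EG - F^2), Gamma^y_ij = (E*[ij,y] - F*[ij,x])/(EG - F^2)
Gamma_xxx = 7362/3965, Gamma_xxy = 17886/3965, Gamma_xyy = 46136/3965, Gamma_yxx = -7773/3965, Gamma_yxy = -10654/3965, Gamma_yyy = -16494/3965
d^2x/dtau^2 = -(Gamma_xxx*(-1/2)^2 + 2*Gamma_xxy*(-1/2)*(2) + Gamma_xyy*(2)^2) = -60245/1586
d^2y/dtau^2 = -(Gamma_yxx*(-1/2)^2 + 2*Gamma_yxy*(-1/2)*(2) + Gamma_yyy*(2)^2) = 37289/3172

Answer: Gamma_xxx = 7362/3965, Gamma_xxy = 17886/3965, Gamma_xyy = 46136/3965, Gamma_yxx = -7773/3965, Gamma_yxy = -10654/3965, Gamma_yyy = -16494/3965; accelerations (d^2x/dtau^2, d^2y/dtau^2) = (-60245/1586, 37289/3172)
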